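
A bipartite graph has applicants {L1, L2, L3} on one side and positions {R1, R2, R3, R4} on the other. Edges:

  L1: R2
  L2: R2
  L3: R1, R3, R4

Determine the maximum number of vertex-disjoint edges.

2

Unit-capacity flow: source→left, listed edges, right→sink; max matching = max flow.
Augmenting path L1→R2 (+1); matched 1.
Augmenting path L3→R1 (+1); matched 2.
No augmenting path remains; maximum matching = 2.
König certificate: {L3, R2} is a vertex cover of size 2 (every listed pair touches it), so no matching can be larger.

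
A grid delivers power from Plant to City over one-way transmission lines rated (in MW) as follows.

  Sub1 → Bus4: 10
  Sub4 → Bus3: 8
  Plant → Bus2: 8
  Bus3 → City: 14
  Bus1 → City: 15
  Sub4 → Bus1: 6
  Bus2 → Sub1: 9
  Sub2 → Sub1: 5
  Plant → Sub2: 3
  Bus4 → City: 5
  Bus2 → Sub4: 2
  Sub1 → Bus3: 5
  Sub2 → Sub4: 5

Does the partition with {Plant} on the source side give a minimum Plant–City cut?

Given cut capacity: 8 + 3 = 11.
Augment Plant→Bus2→Sub4→Bus3→City: bottleneck 2, flow now 2.
Augment Plant→Bus2→Sub1→Bus3→City: bottleneck 5, flow now 7.
Augment Plant→Bus2→Sub1→Bus4→City: bottleneck 1, flow now 8.
Augment Plant→Sub2→Sub4→Bus3→City: bottleneck 3, flow now 11.
No augmenting path remains; maximum flow = 11.
Cut capacity 11 equals the max flow, so it is a minimum cut.

Yes — it is a minimum cut (capacity 11).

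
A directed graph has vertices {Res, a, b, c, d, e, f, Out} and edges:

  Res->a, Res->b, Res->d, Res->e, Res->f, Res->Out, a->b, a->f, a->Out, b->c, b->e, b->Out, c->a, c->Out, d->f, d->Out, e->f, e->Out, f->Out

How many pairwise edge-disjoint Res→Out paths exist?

6

Assign every edge capacity 1; by Menger, the answer equals the max flow.
Path Res→Out (+1); total 1.
Path Res→a→Out (+1); total 2.
Path Res→b→Out (+1); total 3.
Path Res→d→Out (+1); total 4.
Path Res→e→Out (+1); total 5.
Path Res→f→Out (+1); total 6.
No residual Res→Out path; max flow = 6.
Certifying cut of size 6: {Res→Out, Res→a, Res→b, Res→d, Res→e, Res→f}.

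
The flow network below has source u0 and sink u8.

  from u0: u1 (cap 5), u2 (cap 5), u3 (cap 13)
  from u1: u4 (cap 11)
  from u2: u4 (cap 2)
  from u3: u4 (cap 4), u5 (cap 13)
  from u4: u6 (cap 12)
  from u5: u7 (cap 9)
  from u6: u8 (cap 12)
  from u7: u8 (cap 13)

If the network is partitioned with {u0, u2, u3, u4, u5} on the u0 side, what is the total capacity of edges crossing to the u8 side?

Edges leaving {u0, u2, u3, u4, u5}: u0→u1 (5), u4→u6 (12), u5→u7 (9).
Cut capacity = 5 + 12 + 9 = 26.

26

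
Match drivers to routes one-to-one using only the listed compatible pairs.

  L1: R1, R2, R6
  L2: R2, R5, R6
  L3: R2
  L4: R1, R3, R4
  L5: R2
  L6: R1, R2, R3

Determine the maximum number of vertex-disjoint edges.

5

Unit-capacity flow: source→left, listed edges, right→sink; max matching = max flow.
Augmenting path L1→R1 (+1); matched 1.
Augmenting path L2→R2 (+1); matched 2.
Augmenting path L4→R3 (+1); matched 3.
Augmenting path L3→R2→L2→R5 (+1); matched 4.
Augmenting path L6→R1→L1→R6 (+1); matched 5.
No augmenting path remains; maximum matching = 5.
König certificate: {L1, L2, L4, L6, R2} is a vertex cover of size 5 (every listed pair touches it), so no matching can be larger.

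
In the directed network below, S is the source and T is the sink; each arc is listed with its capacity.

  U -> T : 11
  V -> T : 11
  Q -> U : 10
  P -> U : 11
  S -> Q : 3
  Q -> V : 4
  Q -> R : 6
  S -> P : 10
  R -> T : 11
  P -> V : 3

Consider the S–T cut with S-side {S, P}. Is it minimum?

Given cut capacity: 3 + 11 + 3 = 17.
Augment S→P→U→T: bottleneck 10, flow now 10.
Augment S→Q→R→T: bottleneck 3, flow now 13.
No augmenting path remains; maximum flow = 13.
In the residual graph, reachable from S: {S}.
Min-cut edges: S→P (10), S→Q (3); capacity 10 + 3 = 13.
Cut capacity 17 exceeds the max flow 13, so it is not minimum.

No — its capacity is 17, but the minimum cut has capacity 13.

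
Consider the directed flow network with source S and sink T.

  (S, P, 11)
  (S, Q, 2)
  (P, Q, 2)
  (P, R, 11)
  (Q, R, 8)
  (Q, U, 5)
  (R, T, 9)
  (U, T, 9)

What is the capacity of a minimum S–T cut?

13

Augment S→P→R→T: bottleneck 9, flow now 9.
Augment S→Q→U→T: bottleneck 2, flow now 11.
Augment S→P→Q→U→T: bottleneck 2, flow now 13.
No augmenting path remains; maximum flow = 13.
By max-flow min-cut, the minimum cut capacity equals the max flow.
In the residual graph, reachable from S: {S}.
Min-cut edges: S→P (11), S→Q (2); capacity 11 + 2 = 13.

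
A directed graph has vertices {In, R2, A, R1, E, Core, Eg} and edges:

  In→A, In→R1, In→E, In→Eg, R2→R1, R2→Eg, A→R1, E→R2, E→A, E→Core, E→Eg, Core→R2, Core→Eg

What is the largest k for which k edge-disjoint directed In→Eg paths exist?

2

Assign every edge capacity 1; by Menger, the answer equals the max flow.
Path In→Eg (+1); total 1.
Path In→E→Eg (+1); total 2.
No residual In→Eg path; max flow = 2.
Certifying cut of size 2: {In→E, In→Eg}.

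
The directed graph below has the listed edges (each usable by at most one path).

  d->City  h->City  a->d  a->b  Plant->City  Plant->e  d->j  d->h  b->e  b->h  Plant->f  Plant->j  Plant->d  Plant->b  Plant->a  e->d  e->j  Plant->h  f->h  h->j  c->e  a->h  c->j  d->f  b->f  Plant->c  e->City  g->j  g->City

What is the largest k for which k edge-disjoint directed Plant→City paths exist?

Assign every edge capacity 1; by Menger, the answer equals the max flow.
Path Plant→City (+1); total 1.
Path Plant→d→City (+1); total 2.
Path Plant→e→City (+1); total 3.
Path Plant→h→City (+1); total 4.
No residual Plant→City path; max flow = 4.
Certifying cut of size 4: {Plant→City, d→City, e→City, h→City}.

4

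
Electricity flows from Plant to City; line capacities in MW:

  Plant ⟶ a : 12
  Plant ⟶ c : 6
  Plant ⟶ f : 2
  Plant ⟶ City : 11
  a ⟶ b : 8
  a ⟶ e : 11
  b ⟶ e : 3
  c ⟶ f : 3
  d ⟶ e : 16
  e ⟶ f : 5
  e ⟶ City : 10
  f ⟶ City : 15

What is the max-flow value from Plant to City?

Augment Plant→City: bottleneck 11, flow now 11.
Augment Plant→f→City: bottleneck 2, flow now 13.
Augment Plant→a→e→City: bottleneck 10, flow now 23.
Augment Plant→c→f→City: bottleneck 3, flow now 26.
Augment Plant→a→e→f→City: bottleneck 1, flow now 27.
Augment Plant→a→b→e→f→City: bottleneck 1, flow now 28.
No augmenting path remains; maximum flow = 28.
In the residual graph, reachable from Plant: {Plant, c}.
Min-cut edges: Plant→a (12), Plant→f (2), Plant→City (11), c→f (3); capacity 12 + 2 + 11 + 3 = 28.
This cut is saturated, so no flow can exceed 28.

28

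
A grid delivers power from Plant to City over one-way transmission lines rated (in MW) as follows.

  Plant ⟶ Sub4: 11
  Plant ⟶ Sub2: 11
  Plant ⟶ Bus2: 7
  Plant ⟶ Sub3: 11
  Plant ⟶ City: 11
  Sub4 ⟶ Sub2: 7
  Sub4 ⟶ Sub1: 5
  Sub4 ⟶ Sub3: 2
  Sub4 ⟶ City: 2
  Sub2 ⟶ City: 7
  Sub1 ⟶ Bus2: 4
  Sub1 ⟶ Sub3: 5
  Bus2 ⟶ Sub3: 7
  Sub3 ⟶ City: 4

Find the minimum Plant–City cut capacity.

24

Augment Plant→City: bottleneck 11, flow now 11.
Augment Plant→Sub4→City: bottleneck 2, flow now 13.
Augment Plant→Sub2→City: bottleneck 7, flow now 20.
Augment Plant→Sub3→City: bottleneck 4, flow now 24.
No augmenting path remains; maximum flow = 24.
By max-flow min-cut, the minimum cut capacity equals the max flow.
In the residual graph, reachable from Plant: {Plant, Sub4, Sub2, Sub1, Bus2, Sub3}.
Min-cut edges: Plant→City (11), Sub4→City (2), Sub2→City (7), Sub3→City (4); capacity 11 + 2 + 7 + 4 = 24.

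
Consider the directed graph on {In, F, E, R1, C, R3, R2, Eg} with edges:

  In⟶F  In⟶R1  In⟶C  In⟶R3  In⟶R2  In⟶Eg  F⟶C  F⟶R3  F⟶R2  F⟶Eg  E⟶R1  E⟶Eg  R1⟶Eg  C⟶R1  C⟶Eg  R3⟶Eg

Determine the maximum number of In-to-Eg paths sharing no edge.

Assign every edge capacity 1; by Menger, the answer equals the max flow.
Path In→Eg (+1); total 1.
Path In→F→Eg (+1); total 2.
Path In→R1→Eg (+1); total 3.
Path In→C→Eg (+1); total 4.
Path In→R3→Eg (+1); total 5.
No residual In→Eg path; max flow = 5.
Certifying cut of size 5: {In→C, In→Eg, In→F, In→R1, In→R3}.

5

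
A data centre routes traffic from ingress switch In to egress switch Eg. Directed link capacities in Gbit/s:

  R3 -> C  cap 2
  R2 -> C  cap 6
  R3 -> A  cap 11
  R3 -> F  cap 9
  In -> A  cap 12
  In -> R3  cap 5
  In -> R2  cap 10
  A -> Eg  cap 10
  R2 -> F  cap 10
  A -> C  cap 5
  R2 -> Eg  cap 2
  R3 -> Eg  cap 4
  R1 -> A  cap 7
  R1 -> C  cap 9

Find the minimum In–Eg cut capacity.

16

Augment In→R3→Eg: bottleneck 4, flow now 4.
Augment In→R2→Eg: bottleneck 2, flow now 6.
Augment In→A→Eg: bottleneck 10, flow now 16.
No augmenting path remains; maximum flow = 16.
By max-flow min-cut, the minimum cut capacity equals the max flow.
In the residual graph, reachable from In: {In, R3, R2, A, F, C}.
Min-cut edges: R3→Eg (4), R2→Eg (2), A→Eg (10); capacity 4 + 2 + 10 = 16.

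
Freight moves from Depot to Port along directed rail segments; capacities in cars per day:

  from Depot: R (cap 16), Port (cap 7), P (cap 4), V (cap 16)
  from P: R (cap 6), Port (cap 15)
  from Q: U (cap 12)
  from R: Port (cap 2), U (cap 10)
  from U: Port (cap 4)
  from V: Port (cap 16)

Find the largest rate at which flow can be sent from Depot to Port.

Augment Depot→Port: bottleneck 7, flow now 7.
Augment Depot→P→Port: bottleneck 4, flow now 11.
Augment Depot→R→Port: bottleneck 2, flow now 13.
Augment Depot→V→Port: bottleneck 16, flow now 29.
Augment Depot→R→U→Port: bottleneck 4, flow now 33.
No augmenting path remains; maximum flow = 33.
In the residual graph, reachable from Depot: {Depot, R, U}.
Min-cut edges: Depot→P (4), Depot→V (16), Depot→Port (7), R→Port (2), U→Port (4); capacity 4 + 16 + 7 + 2 + 4 = 33.
This cut is saturated, so no flow can exceed 33.

33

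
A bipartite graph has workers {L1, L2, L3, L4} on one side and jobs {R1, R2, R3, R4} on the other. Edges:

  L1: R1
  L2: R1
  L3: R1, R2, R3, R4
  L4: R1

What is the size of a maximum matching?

Unit-capacity flow: source→left, listed edges, right→sink; max matching = max flow.
Augmenting path L1→R1 (+1); matched 1.
Augmenting path L3→R2 (+1); matched 2.
No augmenting path remains; maximum matching = 2.
König certificate: {L3, R1} is a vertex cover of size 2 (every listed pair touches it), so no matching can be larger.

2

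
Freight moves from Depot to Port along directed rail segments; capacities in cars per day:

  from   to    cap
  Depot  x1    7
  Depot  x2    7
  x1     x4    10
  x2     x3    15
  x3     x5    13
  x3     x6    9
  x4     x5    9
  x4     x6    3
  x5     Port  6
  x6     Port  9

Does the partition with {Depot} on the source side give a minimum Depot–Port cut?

Given cut capacity: 7 + 7 = 14.
Augment Depot→x1→x4→x5→Port: bottleneck 6, flow now 6.
Augment Depot→x1→x4→x6→Port: bottleneck 1, flow now 7.
Augment Depot→x2→x3→x6→Port: bottleneck 7, flow now 14.
No augmenting path remains; maximum flow = 14.
Cut capacity 14 equals the max flow, so it is a minimum cut.

Yes — it is a minimum cut (capacity 14).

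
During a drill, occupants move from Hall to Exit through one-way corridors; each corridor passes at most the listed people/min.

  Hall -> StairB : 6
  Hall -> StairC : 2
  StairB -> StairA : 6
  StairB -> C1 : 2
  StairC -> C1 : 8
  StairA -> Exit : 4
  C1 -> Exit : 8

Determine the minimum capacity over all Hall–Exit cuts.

Augment Hall→StairB→StairA→Exit: bottleneck 4, flow now 4.
Augment Hall→StairB→C1→Exit: bottleneck 2, flow now 6.
Augment Hall→StairC→C1→Exit: bottleneck 2, flow now 8.
No augmenting path remains; maximum flow = 8.
By max-flow min-cut, the minimum cut capacity equals the max flow.
In the residual graph, reachable from Hall: {Hall}.
Min-cut edges: Hall→StairB (6), Hall→StairC (2); capacity 6 + 2 = 8.

8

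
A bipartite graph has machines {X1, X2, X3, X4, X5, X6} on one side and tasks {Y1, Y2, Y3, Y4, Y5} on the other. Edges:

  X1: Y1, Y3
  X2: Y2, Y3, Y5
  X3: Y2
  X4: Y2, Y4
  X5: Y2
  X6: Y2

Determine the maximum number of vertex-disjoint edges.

Unit-capacity flow: source→left, listed edges, right→sink; max matching = max flow.
Augmenting path X1→Y1 (+1); matched 1.
Augmenting path X2→Y2 (+1); matched 2.
Augmenting path X4→Y4 (+1); matched 3.
Augmenting path X3→Y2→X2→Y3 (+1); matched 4.
No augmenting path remains; maximum matching = 4.
König certificate: {X1, X2, X4, Y2} is a vertex cover of size 4 (every listed pair touches it), so no matching can be larger.

4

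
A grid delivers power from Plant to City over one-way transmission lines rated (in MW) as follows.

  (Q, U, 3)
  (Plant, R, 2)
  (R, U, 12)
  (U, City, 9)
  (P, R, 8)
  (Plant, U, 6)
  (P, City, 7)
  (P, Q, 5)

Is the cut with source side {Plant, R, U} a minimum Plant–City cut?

No — its capacity is 9, but the minimum cut has capacity 8.

Given cut capacity: 9 = 9.
Augment Plant→U→City: bottleneck 6, flow now 6.
Augment Plant→R→U→City: bottleneck 2, flow now 8.
No augmenting path remains; maximum flow = 8.
In the residual graph, reachable from Plant: {Plant}.
Min-cut edges: Plant→R (2), Plant→U (6); capacity 2 + 6 = 8.
Cut capacity 9 exceeds the max flow 8, so it is not minimum.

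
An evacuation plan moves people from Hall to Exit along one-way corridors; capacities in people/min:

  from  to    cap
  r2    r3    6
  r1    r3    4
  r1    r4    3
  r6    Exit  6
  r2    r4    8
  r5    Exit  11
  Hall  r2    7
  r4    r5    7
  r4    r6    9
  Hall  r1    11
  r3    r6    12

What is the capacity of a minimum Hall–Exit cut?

Augment Hall→r1→r3→r6→Exit: bottleneck 4, flow now 4.
Augment Hall→r1→r4→r5→Exit: bottleneck 3, flow now 7.
Augment Hall→r2→r3→r6→Exit: bottleneck 2, flow now 9.
Augment Hall→r2→r4→r5→Exit: bottleneck 4, flow now 13.
No augmenting path remains; maximum flow = 13.
By max-flow min-cut, the minimum cut capacity equals the max flow.
In the residual graph, reachable from Hall: {Hall, r1, r2, r3, r4, r6}.
Min-cut edges: r4→r5 (7), r6→Exit (6); capacity 7 + 6 = 13.

13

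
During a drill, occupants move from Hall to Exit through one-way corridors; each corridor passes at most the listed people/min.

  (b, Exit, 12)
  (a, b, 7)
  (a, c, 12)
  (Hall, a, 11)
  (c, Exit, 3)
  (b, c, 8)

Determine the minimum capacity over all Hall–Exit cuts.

Augment Hall→a→b→Exit: bottleneck 7, flow now 7.
Augment Hall→a→c→Exit: bottleneck 3, flow now 10.
No augmenting path remains; maximum flow = 10.
By max-flow min-cut, the minimum cut capacity equals the max flow.
In the residual graph, reachable from Hall: {Hall, a, c}.
Min-cut edges: a→b (7), c→Exit (3); capacity 7 + 3 = 10.

10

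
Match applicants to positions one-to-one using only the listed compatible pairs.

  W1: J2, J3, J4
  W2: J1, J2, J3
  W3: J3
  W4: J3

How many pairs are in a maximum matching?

Unit-capacity flow: source→left, listed edges, right→sink; max matching = max flow.
Augmenting path W1→J2 (+1); matched 1.
Augmenting path W2→J1 (+1); matched 2.
Augmenting path W3→J3 (+1); matched 3.
No augmenting path remains; maximum matching = 3.
König certificate: {W1, W2, J3} is a vertex cover of size 3 (every listed pair touches it), so no matching can be larger.

3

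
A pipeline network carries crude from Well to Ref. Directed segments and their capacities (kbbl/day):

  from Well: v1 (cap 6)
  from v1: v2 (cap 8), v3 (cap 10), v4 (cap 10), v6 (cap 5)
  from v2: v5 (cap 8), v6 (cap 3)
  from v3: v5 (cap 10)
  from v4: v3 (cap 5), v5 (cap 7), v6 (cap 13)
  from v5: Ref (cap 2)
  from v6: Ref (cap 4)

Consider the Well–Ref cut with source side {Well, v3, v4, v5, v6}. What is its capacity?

12

Edges leaving {Well, v3, v4, v5, v6}: Well→v1 (6), v5→Ref (2), v6→Ref (4).
Cut capacity = 6 + 2 + 4 = 12.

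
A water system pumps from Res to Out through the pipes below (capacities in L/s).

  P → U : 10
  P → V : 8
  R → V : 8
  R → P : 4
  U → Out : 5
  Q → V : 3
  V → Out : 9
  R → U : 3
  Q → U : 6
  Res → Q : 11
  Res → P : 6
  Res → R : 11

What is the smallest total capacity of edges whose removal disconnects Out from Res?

14

Augment Res→P→U→Out: bottleneck 5, flow now 5.
Augment Res→P→V→Out: bottleneck 1, flow now 6.
Augment Res→Q→V→Out: bottleneck 3, flow now 9.
Augment Res→R→V→Out: bottleneck 5, flow now 14.
No augmenting path remains; maximum flow = 14.
By max-flow min-cut, the minimum cut capacity equals the max flow.
In the residual graph, reachable from Res: {Res, P, Q, R, U, V}.
Min-cut edges: U→Out (5), V→Out (9); capacity 5 + 9 = 14.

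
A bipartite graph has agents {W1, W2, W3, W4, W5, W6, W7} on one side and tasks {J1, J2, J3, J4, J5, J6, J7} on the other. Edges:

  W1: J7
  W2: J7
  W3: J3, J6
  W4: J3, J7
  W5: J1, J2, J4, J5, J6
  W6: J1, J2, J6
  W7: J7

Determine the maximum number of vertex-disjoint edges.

5

Unit-capacity flow: source→left, listed edges, right→sink; max matching = max flow.
Augmenting path W1→J7 (+1); matched 1.
Augmenting path W3→J3 (+1); matched 2.
Augmenting path W5→J1 (+1); matched 3.
Augmenting path W6→J2 (+1); matched 4.
Augmenting path W4→J3→W3→J6 (+1); matched 5.
No augmenting path remains; maximum matching = 5.
König certificate: {W3, W4, W5, W6, J7} is a vertex cover of size 5 (every listed pair touches it), so no matching can be larger.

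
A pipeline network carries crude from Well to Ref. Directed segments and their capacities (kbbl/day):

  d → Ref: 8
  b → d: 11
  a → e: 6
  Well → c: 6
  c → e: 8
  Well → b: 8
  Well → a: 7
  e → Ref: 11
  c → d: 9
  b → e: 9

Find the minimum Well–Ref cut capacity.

Augment Well→a→e→Ref: bottleneck 6, flow now 6.
Augment Well→b→d→Ref: bottleneck 8, flow now 14.
Augment Well→c→e→Ref: bottleneck 5, flow now 19.
No augmenting path remains; maximum flow = 19.
By max-flow min-cut, the minimum cut capacity equals the max flow.
In the residual graph, reachable from Well: {Well, a, b, c, d, e}.
Min-cut edges: d→Ref (8), e→Ref (11); capacity 8 + 11 = 19.

19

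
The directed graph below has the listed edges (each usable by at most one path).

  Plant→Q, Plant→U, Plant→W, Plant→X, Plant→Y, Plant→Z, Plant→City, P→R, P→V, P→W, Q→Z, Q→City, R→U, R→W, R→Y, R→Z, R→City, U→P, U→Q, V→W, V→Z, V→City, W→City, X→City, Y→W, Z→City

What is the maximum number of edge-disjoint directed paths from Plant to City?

Assign every edge capacity 1; by Menger, the answer equals the max flow.
Path Plant→City (+1); total 1.
Path Plant→Q→City (+1); total 2.
Path Plant→W→City (+1); total 3.
Path Plant→X→City (+1); total 4.
Path Plant→Z→City (+1); total 5.
Path Plant→U→P→R→City (+1); total 6.
No residual Plant→City path; max flow = 6.
Certifying cut of size 6: {Plant→City, Plant→Q, Plant→U, Plant→X, Plant→Z, W→City}.

6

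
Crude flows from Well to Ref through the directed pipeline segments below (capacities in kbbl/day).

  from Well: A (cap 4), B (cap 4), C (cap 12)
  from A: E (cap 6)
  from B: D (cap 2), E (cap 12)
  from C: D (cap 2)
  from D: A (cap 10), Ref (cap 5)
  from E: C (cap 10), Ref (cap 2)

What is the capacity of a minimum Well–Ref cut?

6

Augment Well→A→E→Ref: bottleneck 2, flow now 2.
Augment Well→B→D→Ref: bottleneck 2, flow now 4.
Augment Well→C→D→Ref: bottleneck 2, flow now 6.
No augmenting path remains; maximum flow = 6.
By max-flow min-cut, the minimum cut capacity equals the max flow.
In the residual graph, reachable from Well: {Well, A, B, C, E}.
Min-cut edges: B→D (2), C→D (2), E→Ref (2); capacity 2 + 2 + 2 = 6.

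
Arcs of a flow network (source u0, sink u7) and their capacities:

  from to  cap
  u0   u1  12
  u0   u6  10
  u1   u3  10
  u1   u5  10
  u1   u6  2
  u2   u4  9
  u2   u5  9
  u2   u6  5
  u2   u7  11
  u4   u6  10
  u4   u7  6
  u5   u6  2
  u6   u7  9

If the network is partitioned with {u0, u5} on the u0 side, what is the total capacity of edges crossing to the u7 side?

24

Edges leaving {u0, u5}: u0→u1 (12), u0→u6 (10), u5→u6 (2).
Cut capacity = 12 + 10 + 2 = 24.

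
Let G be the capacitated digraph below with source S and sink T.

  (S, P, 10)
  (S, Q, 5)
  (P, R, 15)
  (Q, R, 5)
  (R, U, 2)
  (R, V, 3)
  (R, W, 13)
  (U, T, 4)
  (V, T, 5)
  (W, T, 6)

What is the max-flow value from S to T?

11

Augment S→P→R→U→T: bottleneck 2, flow now 2.
Augment S→P→R→V→T: bottleneck 3, flow now 5.
Augment S→P→R→W→T: bottleneck 5, flow now 10.
Augment S→Q→R→W→T: bottleneck 1, flow now 11.
No augmenting path remains; maximum flow = 11.
In the residual graph, reachable from S: {S, P, Q, R, W}.
Min-cut edges: R→U (2), R→V (3), W→T (6); capacity 2 + 3 + 6 = 11.
This cut is saturated, so no flow can exceed 11.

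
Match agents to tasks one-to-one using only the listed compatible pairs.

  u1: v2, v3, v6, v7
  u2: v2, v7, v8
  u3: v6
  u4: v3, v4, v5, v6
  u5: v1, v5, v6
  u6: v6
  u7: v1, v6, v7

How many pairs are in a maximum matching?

Unit-capacity flow: source→left, listed edges, right→sink; max matching = max flow.
Augmenting path u1→v2 (+1); matched 1.
Augmenting path u2→v7 (+1); matched 2.
Augmenting path u3→v6 (+1); matched 3.
Augmenting path u4→v3 (+1); matched 4.
Augmenting path u5→v1 (+1); matched 5.
Augmenting path u7→v1→u5→v5 (+1); matched 6.
No augmenting path remains; maximum matching = 6.
König certificate: {u1, u2, u4, u5, u7, v6} is a vertex cover of size 6 (every listed pair touches it), so no matching can be larger.

6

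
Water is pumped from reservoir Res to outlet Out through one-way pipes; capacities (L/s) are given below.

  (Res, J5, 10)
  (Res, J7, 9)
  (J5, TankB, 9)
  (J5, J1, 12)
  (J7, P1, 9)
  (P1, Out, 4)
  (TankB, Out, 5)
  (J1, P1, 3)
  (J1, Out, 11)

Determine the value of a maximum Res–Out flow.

Augment Res→J5→TankB→Out: bottleneck 5, flow now 5.
Augment Res→J5→J1→Out: bottleneck 5, flow now 10.
Augment Res→J7→P1→Out: bottleneck 4, flow now 14.
No augmenting path remains; maximum flow = 14.
In the residual graph, reachable from Res: {Res, J7, P1}.
Min-cut edges: Res→J5 (10), P1→Out (4); capacity 10 + 4 = 14.
This cut is saturated, so no flow can exceed 14.

14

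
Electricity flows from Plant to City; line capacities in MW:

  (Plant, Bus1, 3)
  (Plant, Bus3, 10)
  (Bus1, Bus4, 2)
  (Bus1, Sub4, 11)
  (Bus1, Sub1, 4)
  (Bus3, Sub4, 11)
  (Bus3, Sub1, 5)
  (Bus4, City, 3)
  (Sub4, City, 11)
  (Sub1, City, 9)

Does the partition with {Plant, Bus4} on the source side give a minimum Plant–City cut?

No — its capacity is 16, but the minimum cut has capacity 13.

Given cut capacity: 3 + 10 + 3 = 16.
Augment Plant→Bus1→Bus4→City: bottleneck 2, flow now 2.
Augment Plant→Bus1→Sub4→City: bottleneck 1, flow now 3.
Augment Plant→Bus3→Sub4→City: bottleneck 10, flow now 13.
No augmenting path remains; maximum flow = 13.
In the residual graph, reachable from Plant: {Plant}.
Min-cut edges: Plant→Bus1 (3), Plant→Bus3 (10); capacity 3 + 10 = 13.
Cut capacity 16 exceeds the max flow 13, so it is not minimum.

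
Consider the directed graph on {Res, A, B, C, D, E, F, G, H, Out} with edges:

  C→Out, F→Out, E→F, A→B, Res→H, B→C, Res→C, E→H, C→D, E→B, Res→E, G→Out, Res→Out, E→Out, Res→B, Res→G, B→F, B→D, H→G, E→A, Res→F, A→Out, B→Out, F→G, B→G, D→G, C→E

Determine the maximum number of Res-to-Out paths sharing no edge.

Assign every edge capacity 1; by Menger, the answer equals the max flow.
Path Res→Out (+1); total 1.
Path Res→B→Out (+1); total 2.
Path Res→C→Out (+1); total 3.
Path Res→E→Out (+1); total 4.
Path Res→F→Out (+1); total 5.
Path Res→G→Out (+1); total 6.
No residual Res→Out path; max flow = 6.
Certifying cut of size 6: {G→Out, Res→B, Res→C, Res→E, Res→F, Res→Out}.

6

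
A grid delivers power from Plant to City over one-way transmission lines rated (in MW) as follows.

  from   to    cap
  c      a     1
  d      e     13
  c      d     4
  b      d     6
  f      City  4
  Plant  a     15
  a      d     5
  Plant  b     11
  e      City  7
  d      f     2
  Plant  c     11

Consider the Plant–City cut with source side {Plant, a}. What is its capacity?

27

Edges leaving {Plant, a}: Plant→b (11), Plant→c (11), a→d (5).
Cut capacity = 11 + 11 + 5 = 27.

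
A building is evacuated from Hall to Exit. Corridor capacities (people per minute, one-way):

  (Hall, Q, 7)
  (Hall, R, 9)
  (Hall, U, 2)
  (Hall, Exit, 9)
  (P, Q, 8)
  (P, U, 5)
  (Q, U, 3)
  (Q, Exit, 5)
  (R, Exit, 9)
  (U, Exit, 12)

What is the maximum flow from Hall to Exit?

27

Augment Hall→Exit: bottleneck 9, flow now 9.
Augment Hall→Q→Exit: bottleneck 5, flow now 14.
Augment Hall→R→Exit: bottleneck 9, flow now 23.
Augment Hall→U→Exit: bottleneck 2, flow now 25.
Augment Hall→Q→U→Exit: bottleneck 2, flow now 27.
No augmenting path remains; maximum flow = 27.
In the residual graph, reachable from Hall: {Hall}.
Min-cut edges: Hall→Q (7), Hall→R (9), Hall→U (2), Hall→Exit (9); capacity 7 + 9 + 2 + 9 = 27.
This cut is saturated, so no flow can exceed 27.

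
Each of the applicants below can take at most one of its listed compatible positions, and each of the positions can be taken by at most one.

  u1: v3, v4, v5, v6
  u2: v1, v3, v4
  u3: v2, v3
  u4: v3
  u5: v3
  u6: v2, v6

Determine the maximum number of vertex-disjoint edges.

5

Unit-capacity flow: source→left, listed edges, right→sink; max matching = max flow.
Augmenting path u1→v3 (+1); matched 1.
Augmenting path u2→v1 (+1); matched 2.
Augmenting path u3→v2 (+1); matched 3.
Augmenting path u6→v6 (+1); matched 4.
Augmenting path u4→v3→u1→v4 (+1); matched 5.
No augmenting path remains; maximum matching = 5.
König certificate: {u1, u2, u3, u6, v3} is a vertex cover of size 5 (every listed pair touches it), so no matching can be larger.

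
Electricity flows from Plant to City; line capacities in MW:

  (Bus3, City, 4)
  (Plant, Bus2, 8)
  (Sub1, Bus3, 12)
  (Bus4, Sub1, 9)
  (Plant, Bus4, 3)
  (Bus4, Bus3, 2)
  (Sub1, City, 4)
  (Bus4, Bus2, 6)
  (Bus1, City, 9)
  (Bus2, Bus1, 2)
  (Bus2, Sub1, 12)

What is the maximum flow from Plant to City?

10

Augment Plant→Bus4→Sub1→City: bottleneck 3, flow now 3.
Augment Plant→Bus2→Bus1→City: bottleneck 2, flow now 5.
Augment Plant→Bus2→Sub1→City: bottleneck 1, flow now 6.
Augment Plant→Bus2→Sub1→Bus3→City: bottleneck 4, flow now 10.
No augmenting path remains; maximum flow = 10.
In the residual graph, reachable from Plant: {Plant, Bus4, Bus2, Sub1, Bus3}.
Min-cut edges: Bus2→Bus1 (2), Sub1→City (4), Bus3→City (4); capacity 2 + 4 + 4 = 10.
This cut is saturated, so no flow can exceed 10.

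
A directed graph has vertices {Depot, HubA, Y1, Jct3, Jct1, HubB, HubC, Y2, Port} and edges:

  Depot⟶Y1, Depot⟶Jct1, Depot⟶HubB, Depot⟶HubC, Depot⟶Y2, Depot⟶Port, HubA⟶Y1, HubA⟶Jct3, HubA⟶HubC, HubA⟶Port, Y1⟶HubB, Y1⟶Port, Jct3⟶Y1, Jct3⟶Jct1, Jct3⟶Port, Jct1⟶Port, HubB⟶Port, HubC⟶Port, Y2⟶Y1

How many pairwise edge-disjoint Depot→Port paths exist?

5

Assign every edge capacity 1; by Menger, the answer equals the max flow.
Path Depot→Port (+1); total 1.
Path Depot→Y1→Port (+1); total 2.
Path Depot→Jct1→Port (+1); total 3.
Path Depot→HubB→Port (+1); total 4.
Path Depot→HubC→Port (+1); total 5.
No residual Depot→Port path; max flow = 5.
Certifying cut of size 5: {Depot→HubC, Depot→Jct1, Depot→Port, HubB→Port, Y1→Port}.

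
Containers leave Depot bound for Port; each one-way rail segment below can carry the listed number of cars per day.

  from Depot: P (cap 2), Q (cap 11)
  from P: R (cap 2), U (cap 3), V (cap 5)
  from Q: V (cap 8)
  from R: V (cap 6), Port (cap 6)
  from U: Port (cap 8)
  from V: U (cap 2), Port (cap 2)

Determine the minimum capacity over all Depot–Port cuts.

6

Augment Depot→P→R→Port: bottleneck 2, flow now 2.
Augment Depot→Q→V→Port: bottleneck 2, flow now 4.
Augment Depot→Q→V→U→Port: bottleneck 2, flow now 6.
No augmenting path remains; maximum flow = 6.
By max-flow min-cut, the minimum cut capacity equals the max flow.
In the residual graph, reachable from Depot: {Depot, Q, V}.
Min-cut edges: Depot→P (2), V→U (2), V→Port (2); capacity 2 + 2 + 2 = 6.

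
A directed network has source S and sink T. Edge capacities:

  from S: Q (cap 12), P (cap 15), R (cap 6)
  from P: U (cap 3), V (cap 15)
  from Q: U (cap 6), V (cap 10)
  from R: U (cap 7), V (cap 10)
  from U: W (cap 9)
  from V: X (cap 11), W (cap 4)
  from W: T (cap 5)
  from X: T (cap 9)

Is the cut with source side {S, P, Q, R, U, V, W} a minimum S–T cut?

Given cut capacity: 11 + 5 = 16.
Augment S→P→U→W→T: bottleneck 3, flow now 3.
Augment S→P→V→W→T: bottleneck 2, flow now 5.
Augment S→P→V→X→T: bottleneck 9, flow now 14.
No augmenting path remains; maximum flow = 14.
In the residual graph, reachable from S: {S, P, Q, R, U, V, W, X}.
Min-cut edges: W→T (5), X→T (9); capacity 5 + 9 = 14.
Cut capacity 16 exceeds the max flow 14, so it is not minimum.

No — its capacity is 16, but the minimum cut has capacity 14.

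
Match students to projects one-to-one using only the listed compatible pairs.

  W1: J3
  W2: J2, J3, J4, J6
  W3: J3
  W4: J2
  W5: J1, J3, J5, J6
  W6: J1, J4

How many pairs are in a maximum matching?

Unit-capacity flow: source→left, listed edges, right→sink; max matching = max flow.
Augmenting path W1→J3 (+1); matched 1.
Augmenting path W2→J2 (+1); matched 2.
Augmenting path W5→J1 (+1); matched 3.
Augmenting path W6→J4 (+1); matched 4.
Augmenting path W4→J2→W2→J6 (+1); matched 5.
No augmenting path remains; maximum matching = 5.
König certificate: {W2, W4, W5, W6, J3} is a vertex cover of size 5 (every listed pair touches it), so no matching can be larger.

5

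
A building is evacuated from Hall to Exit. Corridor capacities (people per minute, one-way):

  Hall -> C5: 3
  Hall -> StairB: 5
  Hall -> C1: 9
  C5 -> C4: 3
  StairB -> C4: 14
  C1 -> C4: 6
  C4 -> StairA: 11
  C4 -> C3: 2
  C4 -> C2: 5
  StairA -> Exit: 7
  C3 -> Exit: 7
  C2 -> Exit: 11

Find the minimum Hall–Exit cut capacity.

14

Augment Hall→C5→C4→StairA→Exit: bottleneck 3, flow now 3.
Augment Hall→StairB→C4→StairA→Exit: bottleneck 4, flow now 7.
Augment Hall→StairB→C4→C3→Exit: bottleneck 1, flow now 8.
Augment Hall→C1→C4→C3→Exit: bottleneck 1, flow now 9.
Augment Hall→C1→C4→C2→Exit: bottleneck 5, flow now 14.
No augmenting path remains; maximum flow = 14.
By max-flow min-cut, the minimum cut capacity equals the max flow.
In the residual graph, reachable from Hall: {Hall, C1}.
Min-cut edges: Hall→C5 (3), Hall→StairB (5), C1→C4 (6); capacity 3 + 5 + 6 = 14.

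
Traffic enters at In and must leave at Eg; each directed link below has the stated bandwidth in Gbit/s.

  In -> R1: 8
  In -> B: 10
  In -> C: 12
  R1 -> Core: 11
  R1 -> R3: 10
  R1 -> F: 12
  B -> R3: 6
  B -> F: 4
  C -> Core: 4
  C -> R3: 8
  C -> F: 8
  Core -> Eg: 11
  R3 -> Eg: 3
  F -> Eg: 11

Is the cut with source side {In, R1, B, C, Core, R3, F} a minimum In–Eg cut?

Given cut capacity: 11 + 3 + 11 = 25.
Augment In→R1→Core→Eg: bottleneck 8, flow now 8.
Augment In→B→R3→Eg: bottleneck 3, flow now 11.
Augment In→B→F→Eg: bottleneck 4, flow now 15.
Augment In→C→Core→Eg: bottleneck 3, flow now 18.
Augment In→C→F→Eg: bottleneck 7, flow now 25.
No augmenting path remains; maximum flow = 25.
Cut capacity 25 equals the max flow, so it is a minimum cut.

Yes — it is a minimum cut (capacity 25).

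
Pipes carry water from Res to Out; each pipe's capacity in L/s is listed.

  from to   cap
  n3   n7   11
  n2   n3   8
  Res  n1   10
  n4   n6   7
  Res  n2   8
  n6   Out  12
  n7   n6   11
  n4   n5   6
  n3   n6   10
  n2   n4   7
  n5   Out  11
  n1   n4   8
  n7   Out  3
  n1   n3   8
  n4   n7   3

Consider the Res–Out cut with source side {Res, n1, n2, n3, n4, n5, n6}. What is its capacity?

37

Edges leaving {Res, n1, n2, n3, n4, n5, n6}: n3→n7 (11), n4→n7 (3), n5→Out (11), n6→Out (12).
Cut capacity = 11 + 3 + 11 + 12 = 37.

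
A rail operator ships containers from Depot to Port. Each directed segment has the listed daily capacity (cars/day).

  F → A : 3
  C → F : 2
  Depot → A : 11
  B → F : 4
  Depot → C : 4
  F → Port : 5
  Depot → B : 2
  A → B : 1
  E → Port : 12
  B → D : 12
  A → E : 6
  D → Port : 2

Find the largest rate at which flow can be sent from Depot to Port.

11

Augment Depot→A→E→Port: bottleneck 6, flow now 6.
Augment Depot→B→D→Port: bottleneck 2, flow now 8.
Augment Depot→C→F→Port: bottleneck 2, flow now 10.
Augment Depot→A→B→F→Port: bottleneck 1, flow now 11.
No augmenting path remains; maximum flow = 11.
In the residual graph, reachable from Depot: {Depot, A, C}.
Min-cut edges: Depot→B (2), A→B (1), A→E (6), C→F (2); capacity 2 + 1 + 6 + 2 = 11.
This cut is saturated, so no flow can exceed 11.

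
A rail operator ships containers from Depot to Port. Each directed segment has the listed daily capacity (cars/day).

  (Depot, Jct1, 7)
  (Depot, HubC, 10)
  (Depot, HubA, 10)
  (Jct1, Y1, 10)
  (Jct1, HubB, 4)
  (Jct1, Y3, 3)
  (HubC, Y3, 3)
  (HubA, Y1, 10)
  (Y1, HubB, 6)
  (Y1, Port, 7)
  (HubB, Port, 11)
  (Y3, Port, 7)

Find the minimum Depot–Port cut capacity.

20

Augment Depot→Jct1→Y1→Port: bottleneck 7, flow now 7.
Augment Depot→HubC→Y3→Port: bottleneck 3, flow now 10.
Augment Depot→HubA→Y1→HubB→Port: bottleneck 6, flow now 16.
Augment Depot→HubA→Y1→Jct1→HubB→Port: bottleneck 4, flow now 20. (uses reverse residual edge)
No augmenting path remains; maximum flow = 20.
By max-flow min-cut, the minimum cut capacity equals the max flow.
In the residual graph, reachable from Depot: {Depot, HubC}.
Min-cut edges: Depot→Jct1 (7), Depot→HubA (10), HubC→Y3 (3); capacity 7 + 10 + 3 = 20.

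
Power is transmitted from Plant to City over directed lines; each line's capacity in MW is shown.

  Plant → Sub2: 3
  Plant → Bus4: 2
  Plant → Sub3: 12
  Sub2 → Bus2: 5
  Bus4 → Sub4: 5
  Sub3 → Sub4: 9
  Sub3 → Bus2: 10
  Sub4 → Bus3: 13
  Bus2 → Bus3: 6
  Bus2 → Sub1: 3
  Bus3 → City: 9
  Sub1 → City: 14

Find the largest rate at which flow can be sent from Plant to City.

12

Augment Plant→Sub2→Bus2→Bus3→City: bottleneck 3, flow now 3.
Augment Plant→Bus4→Sub4→Bus3→City: bottleneck 2, flow now 5.
Augment Plant→Sub3→Sub4→Bus3→City: bottleneck 4, flow now 9.
Augment Plant→Sub3→Bus2→Sub1→City: bottleneck 3, flow now 12.
No augmenting path remains; maximum flow = 12.
In the residual graph, reachable from Plant: {Plant, Sub2, Bus4, Sub3, Sub4, Bus2, Bus3}.
Min-cut edges: Bus2→Sub1 (3), Bus3→City (9); capacity 3 + 9 = 12.
This cut is saturated, so no flow can exceed 12.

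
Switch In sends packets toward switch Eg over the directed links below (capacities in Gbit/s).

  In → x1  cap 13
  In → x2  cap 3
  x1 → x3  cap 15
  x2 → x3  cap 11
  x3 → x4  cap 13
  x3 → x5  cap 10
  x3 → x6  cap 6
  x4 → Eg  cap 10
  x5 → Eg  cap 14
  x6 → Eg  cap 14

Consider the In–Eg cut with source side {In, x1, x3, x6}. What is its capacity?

Edges leaving {In, x1, x3, x6}: In→x2 (3), x3→x4 (13), x3→x5 (10), x6→Eg (14).
Cut capacity = 3 + 13 + 10 + 14 = 40.

40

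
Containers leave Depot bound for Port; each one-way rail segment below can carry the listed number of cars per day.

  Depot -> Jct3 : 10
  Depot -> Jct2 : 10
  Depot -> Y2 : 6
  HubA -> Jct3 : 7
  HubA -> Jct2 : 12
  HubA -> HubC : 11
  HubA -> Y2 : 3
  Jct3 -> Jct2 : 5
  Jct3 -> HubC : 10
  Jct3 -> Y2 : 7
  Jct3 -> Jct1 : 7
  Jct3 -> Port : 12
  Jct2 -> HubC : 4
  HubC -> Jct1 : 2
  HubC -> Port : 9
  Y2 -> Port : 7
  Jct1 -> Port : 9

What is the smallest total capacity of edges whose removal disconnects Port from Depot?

Augment Depot→Jct3→Port: bottleneck 10, flow now 10.
Augment Depot→Y2→Port: bottleneck 6, flow now 16.
Augment Depot→Jct2→HubC→Port: bottleneck 4, flow now 20.
No augmenting path remains; maximum flow = 20.
By max-flow min-cut, the minimum cut capacity equals the max flow.
In the residual graph, reachable from Depot: {Depot, Jct2}.
Min-cut edges: Depot→Jct3 (10), Depot→Y2 (6), Jct2→HubC (4); capacity 10 + 6 + 4 = 20.

20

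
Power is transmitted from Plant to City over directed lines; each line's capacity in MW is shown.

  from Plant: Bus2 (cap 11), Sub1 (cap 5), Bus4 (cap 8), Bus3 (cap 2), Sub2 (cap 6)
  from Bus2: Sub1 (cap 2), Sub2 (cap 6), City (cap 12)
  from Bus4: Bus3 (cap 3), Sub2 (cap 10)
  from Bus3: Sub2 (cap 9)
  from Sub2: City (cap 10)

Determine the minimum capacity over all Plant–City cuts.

Augment Plant→Bus2→City: bottleneck 11, flow now 11.
Augment Plant→Sub2→City: bottleneck 6, flow now 17.
Augment Plant→Bus4→Sub2→City: bottleneck 4, flow now 21.
No augmenting path remains; maximum flow = 21.
By max-flow min-cut, the minimum cut capacity equals the max flow.
In the residual graph, reachable from Plant: {Plant, Sub1, Bus4, Bus3, Sub2}.
Min-cut edges: Plant→Bus2 (11), Sub2→City (10); capacity 11 + 10 = 21.

21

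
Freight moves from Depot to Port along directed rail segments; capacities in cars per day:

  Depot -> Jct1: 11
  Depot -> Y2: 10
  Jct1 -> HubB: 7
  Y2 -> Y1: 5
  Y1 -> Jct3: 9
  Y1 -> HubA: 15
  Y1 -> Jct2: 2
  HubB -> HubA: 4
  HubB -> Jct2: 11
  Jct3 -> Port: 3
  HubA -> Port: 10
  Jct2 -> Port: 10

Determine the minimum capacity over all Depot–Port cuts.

12

Augment Depot→Jct1→HubB→HubA→Port: bottleneck 4, flow now 4.
Augment Depot→Jct1→HubB→Jct2→Port: bottleneck 3, flow now 7.
Augment Depot→Y2→Y1→Jct3→Port: bottleneck 3, flow now 10.
Augment Depot→Y2→Y1→HubA→Port: bottleneck 2, flow now 12.
No augmenting path remains; maximum flow = 12.
By max-flow min-cut, the minimum cut capacity equals the max flow.
In the residual graph, reachable from Depot: {Depot, Jct1, Y2}.
Min-cut edges: Jct1→HubB (7), Y2→Y1 (5); capacity 7 + 5 = 12.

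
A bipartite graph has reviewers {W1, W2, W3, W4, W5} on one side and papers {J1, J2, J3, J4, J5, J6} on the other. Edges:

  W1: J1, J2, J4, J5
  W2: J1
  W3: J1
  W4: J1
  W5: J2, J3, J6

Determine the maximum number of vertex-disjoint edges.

3

Unit-capacity flow: source→left, listed edges, right→sink; max matching = max flow.
Augmenting path W1→J1 (+1); matched 1.
Augmenting path W5→J2 (+1); matched 2.
Augmenting path W2→J1→W1→J4 (+1); matched 3.
No augmenting path remains; maximum matching = 3.
König certificate: {W1, W5, J1} is a vertex cover of size 3 (every listed pair touches it), so no matching can be larger.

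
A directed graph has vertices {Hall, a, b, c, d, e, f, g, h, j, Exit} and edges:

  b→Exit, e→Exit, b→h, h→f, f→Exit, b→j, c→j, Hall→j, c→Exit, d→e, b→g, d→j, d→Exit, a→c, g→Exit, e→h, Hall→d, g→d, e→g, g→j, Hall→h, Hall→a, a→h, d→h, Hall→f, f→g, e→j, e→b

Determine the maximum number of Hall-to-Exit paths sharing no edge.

Assign every edge capacity 1; by Menger, the answer equals the max flow.
Path Hall→d→Exit (+1); total 1.
Path Hall→f→Exit (+1); total 2.
Path Hall→a→c→Exit (+1); total 3.
Path Hall→h→f→g→Exit (+1); total 4.
No residual Hall→Exit path; max flow = 4.
Certifying cut of size 4: {Hall→a, Hall→d, Hall→f, Hall→h}.

4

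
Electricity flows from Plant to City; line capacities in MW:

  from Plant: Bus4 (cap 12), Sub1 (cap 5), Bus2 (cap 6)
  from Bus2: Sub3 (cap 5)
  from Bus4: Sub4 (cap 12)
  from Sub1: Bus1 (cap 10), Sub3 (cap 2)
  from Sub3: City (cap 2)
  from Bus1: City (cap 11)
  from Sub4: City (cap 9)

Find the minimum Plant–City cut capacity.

16

Augment Plant→Bus2→Sub3→City: bottleneck 2, flow now 2.
Augment Plant→Bus4→Sub4→City: bottleneck 9, flow now 11.
Augment Plant→Sub1→Bus1→City: bottleneck 5, flow now 16.
No augmenting path remains; maximum flow = 16.
By max-flow min-cut, the minimum cut capacity equals the max flow.
In the residual graph, reachable from Plant: {Plant, Bus2, Bus4, Sub3, Sub4}.
Min-cut edges: Plant→Sub1 (5), Sub3→City (2), Sub4→City (9); capacity 5 + 2 + 9 = 16.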